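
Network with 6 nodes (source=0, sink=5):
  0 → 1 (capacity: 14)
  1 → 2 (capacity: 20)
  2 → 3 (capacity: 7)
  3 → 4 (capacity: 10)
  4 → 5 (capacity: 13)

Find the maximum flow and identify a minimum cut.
Max flow = 7, Min cut edges: (2,3)

Maximum flow: 7
Minimum cut: (2,3)
Partition: S = [0, 1, 2], T = [3, 4, 5]

Max-flow min-cut theorem verified: both equal 7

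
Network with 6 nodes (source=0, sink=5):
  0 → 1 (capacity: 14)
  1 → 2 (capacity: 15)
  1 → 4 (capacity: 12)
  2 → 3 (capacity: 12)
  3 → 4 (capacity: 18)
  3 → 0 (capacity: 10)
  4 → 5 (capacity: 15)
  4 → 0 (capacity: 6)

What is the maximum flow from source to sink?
Maximum flow = 14

Max flow: 14

Flow assignment:
  0 → 1: 14/14
  1 → 2: 2/15
  1 → 4: 12/12
  2 → 3: 2/12
  3 → 4: 2/18
  4 → 5: 14/15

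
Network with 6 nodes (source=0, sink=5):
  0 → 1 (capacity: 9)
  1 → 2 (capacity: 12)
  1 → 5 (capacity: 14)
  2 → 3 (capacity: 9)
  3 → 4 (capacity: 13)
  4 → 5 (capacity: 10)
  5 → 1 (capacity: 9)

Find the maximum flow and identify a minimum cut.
Max flow = 9, Min cut edges: (0,1)

Maximum flow: 9
Minimum cut: (0,1)
Partition: S = [0], T = [1, 2, 3, 4, 5]

Max-flow min-cut theorem verified: both equal 9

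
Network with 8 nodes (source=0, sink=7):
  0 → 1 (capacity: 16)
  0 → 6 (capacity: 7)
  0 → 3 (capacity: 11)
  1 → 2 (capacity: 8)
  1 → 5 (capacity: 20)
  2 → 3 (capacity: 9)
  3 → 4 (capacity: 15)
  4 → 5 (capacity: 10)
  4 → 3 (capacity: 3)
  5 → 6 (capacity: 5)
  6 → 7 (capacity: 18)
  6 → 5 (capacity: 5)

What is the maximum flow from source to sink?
Maximum flow = 12

Max flow: 12

Flow assignment:
  0 → 6: 7/7
  0 → 3: 5/11
  3 → 4: 5/15
  4 → 5: 5/10
  5 → 6: 5/5
  6 → 7: 12/18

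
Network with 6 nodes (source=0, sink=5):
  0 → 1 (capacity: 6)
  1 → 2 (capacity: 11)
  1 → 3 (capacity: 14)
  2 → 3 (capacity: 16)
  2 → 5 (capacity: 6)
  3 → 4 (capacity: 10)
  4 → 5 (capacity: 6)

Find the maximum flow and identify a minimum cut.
Max flow = 6, Min cut edges: (0,1)

Maximum flow: 6
Minimum cut: (0,1)
Partition: S = [0], T = [1, 2, 3, 4, 5]

Max-flow min-cut theorem verified: both equal 6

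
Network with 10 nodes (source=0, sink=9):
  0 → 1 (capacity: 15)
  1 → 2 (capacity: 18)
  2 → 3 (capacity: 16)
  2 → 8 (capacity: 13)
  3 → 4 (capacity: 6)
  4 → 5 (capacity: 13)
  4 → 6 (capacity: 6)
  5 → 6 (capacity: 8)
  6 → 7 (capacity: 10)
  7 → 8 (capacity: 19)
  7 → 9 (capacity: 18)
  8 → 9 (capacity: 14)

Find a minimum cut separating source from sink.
Min cut value = 15, edges: (0,1)

Min cut value: 15
Partition: S = [0], T = [1, 2, 3, 4, 5, 6, 7, 8, 9]
Cut edges: (0,1)

By max-flow min-cut theorem, max flow = min cut = 15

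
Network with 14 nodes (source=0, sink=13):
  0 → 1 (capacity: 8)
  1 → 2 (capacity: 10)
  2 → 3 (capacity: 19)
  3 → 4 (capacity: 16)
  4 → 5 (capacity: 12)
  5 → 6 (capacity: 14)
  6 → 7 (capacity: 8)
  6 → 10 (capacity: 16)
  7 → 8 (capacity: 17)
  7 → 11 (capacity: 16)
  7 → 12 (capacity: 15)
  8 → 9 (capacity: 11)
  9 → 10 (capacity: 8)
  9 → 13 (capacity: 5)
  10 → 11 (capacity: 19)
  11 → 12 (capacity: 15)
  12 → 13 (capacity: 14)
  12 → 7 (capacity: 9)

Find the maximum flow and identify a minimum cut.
Max flow = 8, Min cut edges: (0,1)

Maximum flow: 8
Minimum cut: (0,1)
Partition: S = [0], T = [1, 2, 3, 4, 5, 6, 7, 8, 9, 10, 11, 12, 13]

Max-flow min-cut theorem verified: both equal 8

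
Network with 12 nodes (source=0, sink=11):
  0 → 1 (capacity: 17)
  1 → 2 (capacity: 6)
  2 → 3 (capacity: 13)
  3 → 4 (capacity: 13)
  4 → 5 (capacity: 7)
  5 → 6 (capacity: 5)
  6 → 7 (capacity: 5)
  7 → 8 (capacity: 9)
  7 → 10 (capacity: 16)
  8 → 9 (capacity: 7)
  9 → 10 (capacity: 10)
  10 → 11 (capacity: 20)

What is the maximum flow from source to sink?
Maximum flow = 5

Max flow: 5

Flow assignment:
  0 → 1: 5/17
  1 → 2: 5/6
  2 → 3: 5/13
  3 → 4: 5/13
  4 → 5: 5/7
  5 → 6: 5/5
  6 → 7: 5/5
  7 → 10: 5/16
  10 → 11: 5/20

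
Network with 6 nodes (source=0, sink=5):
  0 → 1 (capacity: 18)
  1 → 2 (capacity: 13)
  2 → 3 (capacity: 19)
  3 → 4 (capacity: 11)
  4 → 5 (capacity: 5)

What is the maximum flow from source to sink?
Maximum flow = 5

Max flow: 5

Flow assignment:
  0 → 1: 5/18
  1 → 2: 5/13
  2 → 3: 5/19
  3 → 4: 5/11
  4 → 5: 5/5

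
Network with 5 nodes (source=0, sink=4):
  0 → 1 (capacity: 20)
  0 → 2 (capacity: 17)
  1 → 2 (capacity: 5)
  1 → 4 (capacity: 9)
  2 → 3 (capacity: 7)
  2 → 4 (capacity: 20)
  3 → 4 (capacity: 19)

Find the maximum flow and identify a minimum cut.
Max flow = 31, Min cut edges: (0,2), (1,2), (1,4)

Maximum flow: 31
Minimum cut: (0,2), (1,2), (1,4)
Partition: S = [0, 1], T = [2, 3, 4]

Max-flow min-cut theorem verified: both equal 31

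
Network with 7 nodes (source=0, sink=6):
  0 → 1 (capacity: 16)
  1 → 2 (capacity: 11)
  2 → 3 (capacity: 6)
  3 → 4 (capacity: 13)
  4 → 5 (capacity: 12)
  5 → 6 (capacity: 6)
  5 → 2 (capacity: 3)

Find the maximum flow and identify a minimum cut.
Max flow = 6, Min cut edges: (5,6)

Maximum flow: 6
Minimum cut: (5,6)
Partition: S = [0, 1, 2, 3, 4, 5], T = [6]

Max-flow min-cut theorem verified: both equal 6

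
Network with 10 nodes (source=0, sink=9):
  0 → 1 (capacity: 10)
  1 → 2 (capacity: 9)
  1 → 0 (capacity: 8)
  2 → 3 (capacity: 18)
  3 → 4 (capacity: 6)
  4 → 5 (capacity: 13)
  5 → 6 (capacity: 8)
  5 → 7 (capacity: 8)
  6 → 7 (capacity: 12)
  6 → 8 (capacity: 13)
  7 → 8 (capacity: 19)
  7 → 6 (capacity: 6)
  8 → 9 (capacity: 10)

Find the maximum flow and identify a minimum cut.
Max flow = 6, Min cut edges: (3,4)

Maximum flow: 6
Minimum cut: (3,4)
Partition: S = [0, 1, 2, 3], T = [4, 5, 6, 7, 8, 9]

Max-flow min-cut theorem verified: both equal 6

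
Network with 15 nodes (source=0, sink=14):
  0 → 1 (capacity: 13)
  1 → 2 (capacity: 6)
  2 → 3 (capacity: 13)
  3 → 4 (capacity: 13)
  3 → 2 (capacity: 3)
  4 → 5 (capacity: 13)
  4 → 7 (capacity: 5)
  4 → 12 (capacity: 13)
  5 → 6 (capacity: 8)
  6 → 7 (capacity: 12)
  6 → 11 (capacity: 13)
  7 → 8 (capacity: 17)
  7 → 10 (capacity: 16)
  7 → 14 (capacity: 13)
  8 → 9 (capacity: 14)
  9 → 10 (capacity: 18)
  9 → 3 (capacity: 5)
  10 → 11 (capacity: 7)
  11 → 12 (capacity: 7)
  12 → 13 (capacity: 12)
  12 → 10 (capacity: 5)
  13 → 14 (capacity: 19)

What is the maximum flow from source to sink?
Maximum flow = 6

Max flow: 6

Flow assignment:
  0 → 1: 6/13
  1 → 2: 6/6
  2 → 3: 6/13
  3 → 4: 6/13
  4 → 7: 5/5
  4 → 12: 1/13
  7 → 14: 5/13
  12 → 13: 1/12
  13 → 14: 1/19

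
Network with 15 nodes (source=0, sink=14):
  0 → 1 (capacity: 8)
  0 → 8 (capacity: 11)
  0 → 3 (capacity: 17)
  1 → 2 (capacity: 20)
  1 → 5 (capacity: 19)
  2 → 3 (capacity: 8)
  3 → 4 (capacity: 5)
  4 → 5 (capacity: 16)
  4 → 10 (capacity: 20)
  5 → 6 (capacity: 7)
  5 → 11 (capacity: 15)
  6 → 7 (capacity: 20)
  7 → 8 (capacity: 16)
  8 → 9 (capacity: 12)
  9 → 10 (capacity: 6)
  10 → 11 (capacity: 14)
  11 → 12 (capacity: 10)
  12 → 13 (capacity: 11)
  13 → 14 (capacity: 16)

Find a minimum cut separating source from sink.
Min cut value = 10, edges: (11,12)

Min cut value: 10
Partition: S = [0, 1, 2, 3, 4, 5, 6, 7, 8, 9, 10, 11], T = [12, 13, 14]
Cut edges: (11,12)

By max-flow min-cut theorem, max flow = min cut = 10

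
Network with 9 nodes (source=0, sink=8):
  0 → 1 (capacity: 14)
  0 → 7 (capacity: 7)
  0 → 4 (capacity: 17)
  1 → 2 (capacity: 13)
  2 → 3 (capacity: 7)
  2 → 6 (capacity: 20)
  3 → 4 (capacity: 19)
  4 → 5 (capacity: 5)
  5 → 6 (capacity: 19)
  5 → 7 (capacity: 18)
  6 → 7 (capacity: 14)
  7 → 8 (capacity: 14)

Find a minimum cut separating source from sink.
Min cut value = 14, edges: (7,8)

Min cut value: 14
Partition: S = [0, 1, 2, 3, 4, 5, 6, 7], T = [8]
Cut edges: (7,8)

By max-flow min-cut theorem, max flow = min cut = 14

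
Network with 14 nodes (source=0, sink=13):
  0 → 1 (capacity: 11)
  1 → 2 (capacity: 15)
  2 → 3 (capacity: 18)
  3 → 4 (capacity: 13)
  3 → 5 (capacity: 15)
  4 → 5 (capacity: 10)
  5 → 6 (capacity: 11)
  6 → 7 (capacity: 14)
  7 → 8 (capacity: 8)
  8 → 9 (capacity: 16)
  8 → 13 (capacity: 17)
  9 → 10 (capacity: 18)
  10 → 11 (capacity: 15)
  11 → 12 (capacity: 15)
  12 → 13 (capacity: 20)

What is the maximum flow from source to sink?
Maximum flow = 8

Max flow: 8

Flow assignment:
  0 → 1: 8/11
  1 → 2: 8/15
  2 → 3: 8/18
  3 → 5: 8/15
  5 → 6: 8/11
  6 → 7: 8/14
  7 → 8: 8/8
  8 → 13: 8/17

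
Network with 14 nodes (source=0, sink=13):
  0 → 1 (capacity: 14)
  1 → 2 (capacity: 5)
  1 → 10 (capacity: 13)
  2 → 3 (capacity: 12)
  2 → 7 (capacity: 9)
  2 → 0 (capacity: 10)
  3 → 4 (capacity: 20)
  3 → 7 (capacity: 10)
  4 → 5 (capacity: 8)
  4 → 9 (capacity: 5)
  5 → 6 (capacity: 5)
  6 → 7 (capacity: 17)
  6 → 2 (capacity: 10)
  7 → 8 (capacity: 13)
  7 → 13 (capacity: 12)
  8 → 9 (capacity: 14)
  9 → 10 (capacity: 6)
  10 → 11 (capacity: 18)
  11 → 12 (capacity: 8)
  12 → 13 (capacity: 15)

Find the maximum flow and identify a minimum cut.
Max flow = 13, Min cut edges: (1,2), (11,12)

Maximum flow: 13
Minimum cut: (1,2), (11,12)
Partition: S = [0, 1, 8, 9, 10, 11], T = [2, 3, 4, 5, 6, 7, 12, 13]

Max-flow min-cut theorem verified: both equal 13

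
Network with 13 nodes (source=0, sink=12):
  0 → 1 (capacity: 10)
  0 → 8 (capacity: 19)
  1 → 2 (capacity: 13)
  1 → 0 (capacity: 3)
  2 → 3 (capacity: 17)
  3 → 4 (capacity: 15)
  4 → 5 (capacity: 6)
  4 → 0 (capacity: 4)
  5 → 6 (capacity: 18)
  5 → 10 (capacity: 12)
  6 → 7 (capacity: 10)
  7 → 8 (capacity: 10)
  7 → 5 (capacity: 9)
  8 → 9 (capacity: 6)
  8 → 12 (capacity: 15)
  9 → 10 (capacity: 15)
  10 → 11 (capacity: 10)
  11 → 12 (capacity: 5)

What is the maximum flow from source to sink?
Maximum flow = 20

Max flow: 20

Flow assignment:
  0 → 1: 5/10
  0 → 8: 19/19
  1 → 2: 5/13
  2 → 3: 5/17
  3 → 4: 5/15
  4 → 5: 1/6
  4 → 0: 4/4
  5 → 10: 1/12
  8 → 9: 4/6
  8 → 12: 15/15
  9 → 10: 4/15
  10 → 11: 5/10
  11 → 12: 5/5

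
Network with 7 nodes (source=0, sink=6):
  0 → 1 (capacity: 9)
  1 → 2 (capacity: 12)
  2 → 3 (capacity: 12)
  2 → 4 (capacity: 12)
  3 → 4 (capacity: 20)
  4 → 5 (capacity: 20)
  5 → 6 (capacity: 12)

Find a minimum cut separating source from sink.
Min cut value = 9, edges: (0,1)

Min cut value: 9
Partition: S = [0], T = [1, 2, 3, 4, 5, 6]
Cut edges: (0,1)

By max-flow min-cut theorem, max flow = min cut = 9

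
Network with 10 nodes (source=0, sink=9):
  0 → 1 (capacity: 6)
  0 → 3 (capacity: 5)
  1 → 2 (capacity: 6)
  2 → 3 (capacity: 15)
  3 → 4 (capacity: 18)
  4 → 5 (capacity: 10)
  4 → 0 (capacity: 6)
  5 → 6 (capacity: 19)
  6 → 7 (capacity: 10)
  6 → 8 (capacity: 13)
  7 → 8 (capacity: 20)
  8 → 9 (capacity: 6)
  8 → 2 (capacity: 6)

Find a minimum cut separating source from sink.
Min cut value = 6, edges: (8,9)

Min cut value: 6
Partition: S = [0, 1, 2, 3, 4, 5, 6, 7, 8], T = [9]
Cut edges: (8,9)

By max-flow min-cut theorem, max flow = min cut = 6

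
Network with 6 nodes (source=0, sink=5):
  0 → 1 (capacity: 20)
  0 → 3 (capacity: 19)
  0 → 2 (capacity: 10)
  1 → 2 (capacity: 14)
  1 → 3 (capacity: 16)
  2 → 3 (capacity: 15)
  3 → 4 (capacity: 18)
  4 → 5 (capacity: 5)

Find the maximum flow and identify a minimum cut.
Max flow = 5, Min cut edges: (4,5)

Maximum flow: 5
Minimum cut: (4,5)
Partition: S = [0, 1, 2, 3, 4], T = [5]

Max-flow min-cut theorem verified: both equal 5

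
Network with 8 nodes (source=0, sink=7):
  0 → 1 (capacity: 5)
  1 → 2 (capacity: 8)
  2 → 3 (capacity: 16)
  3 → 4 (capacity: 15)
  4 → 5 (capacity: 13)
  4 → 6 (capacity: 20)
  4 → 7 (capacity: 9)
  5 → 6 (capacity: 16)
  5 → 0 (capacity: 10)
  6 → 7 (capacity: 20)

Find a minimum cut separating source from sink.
Min cut value = 5, edges: (0,1)

Min cut value: 5
Partition: S = [0], T = [1, 2, 3, 4, 5, 6, 7]
Cut edges: (0,1)

By max-flow min-cut theorem, max flow = min cut = 5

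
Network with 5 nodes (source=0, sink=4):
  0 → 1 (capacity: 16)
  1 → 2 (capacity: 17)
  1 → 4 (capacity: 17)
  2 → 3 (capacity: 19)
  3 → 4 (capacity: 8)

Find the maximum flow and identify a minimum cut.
Max flow = 16, Min cut edges: (0,1)

Maximum flow: 16
Minimum cut: (0,1)
Partition: S = [0], T = [1, 2, 3, 4]

Max-flow min-cut theorem verified: both equal 16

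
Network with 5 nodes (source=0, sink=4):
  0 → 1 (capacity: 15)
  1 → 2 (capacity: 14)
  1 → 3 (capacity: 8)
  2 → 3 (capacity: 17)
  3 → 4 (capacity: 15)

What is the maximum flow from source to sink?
Maximum flow = 15

Max flow: 15

Flow assignment:
  0 → 1: 15/15
  1 → 2: 7/14
  1 → 3: 8/8
  2 → 3: 7/17
  3 → 4: 15/15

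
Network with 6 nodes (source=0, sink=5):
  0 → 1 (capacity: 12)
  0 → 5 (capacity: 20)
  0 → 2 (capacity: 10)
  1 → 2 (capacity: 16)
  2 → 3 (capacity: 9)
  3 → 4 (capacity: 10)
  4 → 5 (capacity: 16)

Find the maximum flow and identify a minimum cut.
Max flow = 29, Min cut edges: (0,5), (2,3)

Maximum flow: 29
Minimum cut: (0,5), (2,3)
Partition: S = [0, 1, 2], T = [3, 4, 5]

Max-flow min-cut theorem verified: both equal 29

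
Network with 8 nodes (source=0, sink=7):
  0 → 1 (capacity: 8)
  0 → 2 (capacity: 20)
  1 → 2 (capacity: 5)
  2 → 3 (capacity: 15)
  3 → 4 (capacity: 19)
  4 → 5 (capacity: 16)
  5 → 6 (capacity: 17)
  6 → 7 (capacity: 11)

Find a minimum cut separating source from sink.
Min cut value = 11, edges: (6,7)

Min cut value: 11
Partition: S = [0, 1, 2, 3, 4, 5, 6], T = [7]
Cut edges: (6,7)

By max-flow min-cut theorem, max flow = min cut = 11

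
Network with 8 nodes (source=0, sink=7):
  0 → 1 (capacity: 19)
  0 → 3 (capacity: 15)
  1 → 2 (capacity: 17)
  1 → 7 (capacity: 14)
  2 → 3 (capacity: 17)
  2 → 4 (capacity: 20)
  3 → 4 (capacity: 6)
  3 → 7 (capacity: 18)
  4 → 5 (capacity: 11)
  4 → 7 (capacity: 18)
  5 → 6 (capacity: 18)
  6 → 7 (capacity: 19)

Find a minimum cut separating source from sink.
Min cut value = 34, edges: (0,1), (0,3)

Min cut value: 34
Partition: S = [0], T = [1, 2, 3, 4, 5, 6, 7]
Cut edges: (0,1), (0,3)

By max-flow min-cut theorem, max flow = min cut = 34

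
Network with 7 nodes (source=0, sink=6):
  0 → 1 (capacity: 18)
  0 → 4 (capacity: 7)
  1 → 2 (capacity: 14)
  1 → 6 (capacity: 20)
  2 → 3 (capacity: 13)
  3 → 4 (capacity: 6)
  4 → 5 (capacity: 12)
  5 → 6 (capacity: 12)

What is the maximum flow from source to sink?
Maximum flow = 25

Max flow: 25

Flow assignment:
  0 → 1: 18/18
  0 → 4: 7/7
  1 → 6: 18/20
  4 → 5: 7/12
  5 → 6: 7/12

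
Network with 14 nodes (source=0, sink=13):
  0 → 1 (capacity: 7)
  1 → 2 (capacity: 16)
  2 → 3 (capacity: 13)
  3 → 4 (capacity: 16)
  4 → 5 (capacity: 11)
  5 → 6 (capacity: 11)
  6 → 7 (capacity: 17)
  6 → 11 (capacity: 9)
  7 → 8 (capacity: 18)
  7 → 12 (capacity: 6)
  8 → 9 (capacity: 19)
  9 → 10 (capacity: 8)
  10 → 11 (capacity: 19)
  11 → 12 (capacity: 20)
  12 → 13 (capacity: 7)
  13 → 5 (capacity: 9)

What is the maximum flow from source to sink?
Maximum flow = 7

Max flow: 7

Flow assignment:
  0 → 1: 7/7
  1 → 2: 7/16
  2 → 3: 7/13
  3 → 4: 7/16
  4 → 5: 7/11
  5 → 6: 7/11
  6 → 7: 6/17
  6 → 11: 1/9
  7 → 12: 6/6
  11 → 12: 1/20
  12 → 13: 7/7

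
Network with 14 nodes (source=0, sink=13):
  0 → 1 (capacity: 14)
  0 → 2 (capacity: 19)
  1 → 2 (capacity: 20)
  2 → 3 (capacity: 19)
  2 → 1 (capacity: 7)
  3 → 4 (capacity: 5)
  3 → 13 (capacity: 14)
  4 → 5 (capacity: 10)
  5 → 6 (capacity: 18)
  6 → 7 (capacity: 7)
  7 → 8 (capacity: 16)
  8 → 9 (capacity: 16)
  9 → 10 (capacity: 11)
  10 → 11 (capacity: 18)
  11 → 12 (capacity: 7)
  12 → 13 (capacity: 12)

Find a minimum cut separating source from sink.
Min cut value = 19, edges: (3,4), (3,13)

Min cut value: 19
Partition: S = [0, 1, 2, 3], T = [4, 5, 6, 7, 8, 9, 10, 11, 12, 13]
Cut edges: (3,4), (3,13)

By max-flow min-cut theorem, max flow = min cut = 19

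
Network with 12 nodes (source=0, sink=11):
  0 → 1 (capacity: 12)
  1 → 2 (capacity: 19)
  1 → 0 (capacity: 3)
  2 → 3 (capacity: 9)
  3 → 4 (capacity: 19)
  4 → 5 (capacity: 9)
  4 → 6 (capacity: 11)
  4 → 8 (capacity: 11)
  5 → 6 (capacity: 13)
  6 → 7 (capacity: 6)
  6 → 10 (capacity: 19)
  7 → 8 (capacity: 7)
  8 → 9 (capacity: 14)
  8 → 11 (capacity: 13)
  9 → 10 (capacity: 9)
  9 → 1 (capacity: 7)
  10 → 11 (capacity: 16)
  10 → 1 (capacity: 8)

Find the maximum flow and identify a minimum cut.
Max flow = 9, Min cut edges: (2,3)

Maximum flow: 9
Minimum cut: (2,3)
Partition: S = [0, 1, 2], T = [3, 4, 5, 6, 7, 8, 9, 10, 11]

Max-flow min-cut theorem verified: both equal 9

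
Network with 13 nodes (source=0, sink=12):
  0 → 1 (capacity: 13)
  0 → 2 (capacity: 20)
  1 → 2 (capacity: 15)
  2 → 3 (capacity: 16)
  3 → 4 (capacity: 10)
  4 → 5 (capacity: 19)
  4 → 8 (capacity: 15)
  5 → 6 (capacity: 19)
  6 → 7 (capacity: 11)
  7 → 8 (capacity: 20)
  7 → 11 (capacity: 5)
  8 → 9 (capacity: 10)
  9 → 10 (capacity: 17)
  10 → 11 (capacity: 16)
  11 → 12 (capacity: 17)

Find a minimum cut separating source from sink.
Min cut value = 10, edges: (3,4)

Min cut value: 10
Partition: S = [0, 1, 2, 3], T = [4, 5, 6, 7, 8, 9, 10, 11, 12]
Cut edges: (3,4)

By max-flow min-cut theorem, max flow = min cut = 10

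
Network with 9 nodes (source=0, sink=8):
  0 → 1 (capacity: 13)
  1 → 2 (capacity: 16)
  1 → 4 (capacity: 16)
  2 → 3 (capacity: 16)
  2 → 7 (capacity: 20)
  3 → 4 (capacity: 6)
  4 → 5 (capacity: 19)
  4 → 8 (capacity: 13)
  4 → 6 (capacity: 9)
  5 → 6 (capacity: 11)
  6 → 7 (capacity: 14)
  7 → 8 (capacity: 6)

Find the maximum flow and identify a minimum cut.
Max flow = 13, Min cut edges: (0,1)

Maximum flow: 13
Minimum cut: (0,1)
Partition: S = [0], T = [1, 2, 3, 4, 5, 6, 7, 8]

Max-flow min-cut theorem verified: both equal 13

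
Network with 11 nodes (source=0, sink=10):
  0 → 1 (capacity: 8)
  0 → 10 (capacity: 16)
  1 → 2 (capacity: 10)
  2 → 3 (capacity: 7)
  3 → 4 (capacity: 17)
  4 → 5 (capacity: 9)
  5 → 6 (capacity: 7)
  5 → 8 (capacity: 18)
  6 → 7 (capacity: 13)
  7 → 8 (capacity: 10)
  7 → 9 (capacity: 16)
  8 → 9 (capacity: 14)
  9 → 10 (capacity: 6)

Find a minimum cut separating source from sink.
Min cut value = 22, edges: (0,10), (9,10)

Min cut value: 22
Partition: S = [0, 1, 2, 3, 4, 5, 6, 7, 8, 9], T = [10]
Cut edges: (0,10), (9,10)

By max-flow min-cut theorem, max flow = min cut = 22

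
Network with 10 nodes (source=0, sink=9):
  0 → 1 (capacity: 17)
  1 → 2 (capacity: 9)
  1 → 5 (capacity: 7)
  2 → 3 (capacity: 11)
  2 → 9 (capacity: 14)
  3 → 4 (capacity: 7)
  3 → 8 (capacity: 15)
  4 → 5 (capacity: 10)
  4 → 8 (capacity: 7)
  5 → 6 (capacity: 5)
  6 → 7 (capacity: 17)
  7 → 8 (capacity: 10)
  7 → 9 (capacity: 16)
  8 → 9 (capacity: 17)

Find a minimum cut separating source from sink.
Min cut value = 14, edges: (1,2), (5,6)

Min cut value: 14
Partition: S = [0, 1, 5], T = [2, 3, 4, 6, 7, 8, 9]
Cut edges: (1,2), (5,6)

By max-flow min-cut theorem, max flow = min cut = 14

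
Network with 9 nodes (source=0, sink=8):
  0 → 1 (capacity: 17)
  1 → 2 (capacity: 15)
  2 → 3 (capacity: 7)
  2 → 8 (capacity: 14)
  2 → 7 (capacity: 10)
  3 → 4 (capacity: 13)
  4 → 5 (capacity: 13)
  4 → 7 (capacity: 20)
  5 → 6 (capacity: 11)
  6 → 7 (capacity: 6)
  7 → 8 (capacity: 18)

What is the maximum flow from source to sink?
Maximum flow = 15

Max flow: 15

Flow assignment:
  0 → 1: 15/17
  1 → 2: 15/15
  2 → 8: 14/14
  2 → 7: 1/10
  7 → 8: 1/18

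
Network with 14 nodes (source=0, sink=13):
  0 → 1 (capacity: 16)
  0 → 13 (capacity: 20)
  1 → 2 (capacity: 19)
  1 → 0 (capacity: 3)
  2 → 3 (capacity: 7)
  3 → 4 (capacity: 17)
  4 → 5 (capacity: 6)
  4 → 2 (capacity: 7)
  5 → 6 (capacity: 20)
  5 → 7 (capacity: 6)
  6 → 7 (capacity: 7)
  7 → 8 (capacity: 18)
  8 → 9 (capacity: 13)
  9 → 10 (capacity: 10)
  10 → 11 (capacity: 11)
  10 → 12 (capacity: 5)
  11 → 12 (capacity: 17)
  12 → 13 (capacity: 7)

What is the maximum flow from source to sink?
Maximum flow = 26

Max flow: 26

Flow assignment:
  0 → 1: 6/16
  0 → 13: 20/20
  1 → 2: 6/19
  2 → 3: 6/7
  3 → 4: 6/17
  4 → 5: 6/6
  5 → 7: 6/6
  7 → 8: 6/18
  8 → 9: 6/13
  9 → 10: 6/10
  10 → 11: 1/11
  10 → 12: 5/5
  11 → 12: 1/17
  12 → 13: 6/7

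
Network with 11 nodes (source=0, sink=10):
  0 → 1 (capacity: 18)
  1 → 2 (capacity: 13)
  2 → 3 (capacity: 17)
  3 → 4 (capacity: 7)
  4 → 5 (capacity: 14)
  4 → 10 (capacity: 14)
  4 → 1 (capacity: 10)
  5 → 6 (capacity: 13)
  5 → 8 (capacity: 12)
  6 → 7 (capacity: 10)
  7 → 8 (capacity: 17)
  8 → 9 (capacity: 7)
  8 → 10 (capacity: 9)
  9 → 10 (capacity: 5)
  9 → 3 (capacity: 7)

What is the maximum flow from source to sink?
Maximum flow = 7

Max flow: 7

Flow assignment:
  0 → 1: 7/18
  1 → 2: 7/13
  2 → 3: 7/17
  3 → 4: 7/7
  4 → 10: 7/14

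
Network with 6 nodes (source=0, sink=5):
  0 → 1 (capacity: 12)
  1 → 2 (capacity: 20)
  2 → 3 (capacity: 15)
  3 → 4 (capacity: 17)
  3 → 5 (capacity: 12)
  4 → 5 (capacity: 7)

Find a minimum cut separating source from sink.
Min cut value = 12, edges: (0,1)

Min cut value: 12
Partition: S = [0], T = [1, 2, 3, 4, 5]
Cut edges: (0,1)

By max-flow min-cut theorem, max flow = min cut = 12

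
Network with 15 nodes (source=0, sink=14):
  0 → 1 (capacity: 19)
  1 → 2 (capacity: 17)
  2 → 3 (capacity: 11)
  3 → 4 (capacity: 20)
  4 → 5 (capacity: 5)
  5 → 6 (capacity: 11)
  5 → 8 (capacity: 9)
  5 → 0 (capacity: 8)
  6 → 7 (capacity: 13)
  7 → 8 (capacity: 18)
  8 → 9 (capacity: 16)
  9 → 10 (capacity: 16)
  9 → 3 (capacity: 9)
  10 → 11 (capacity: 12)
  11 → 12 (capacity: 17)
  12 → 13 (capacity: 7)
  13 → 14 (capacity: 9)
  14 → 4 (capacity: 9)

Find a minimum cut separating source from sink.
Min cut value = 5, edges: (4,5)

Min cut value: 5
Partition: S = [0, 1, 2, 3, 4], T = [5, 6, 7, 8, 9, 10, 11, 12, 13, 14]
Cut edges: (4,5)

By max-flow min-cut theorem, max flow = min cut = 5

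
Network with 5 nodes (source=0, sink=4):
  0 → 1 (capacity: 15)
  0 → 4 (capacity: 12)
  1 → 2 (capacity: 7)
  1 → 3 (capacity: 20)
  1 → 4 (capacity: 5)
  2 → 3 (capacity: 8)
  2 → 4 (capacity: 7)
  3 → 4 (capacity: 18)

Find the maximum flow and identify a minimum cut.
Max flow = 27, Min cut edges: (0,1), (0,4)

Maximum flow: 27
Minimum cut: (0,1), (0,4)
Partition: S = [0], T = [1, 2, 3, 4]

Max-flow min-cut theorem verified: both equal 27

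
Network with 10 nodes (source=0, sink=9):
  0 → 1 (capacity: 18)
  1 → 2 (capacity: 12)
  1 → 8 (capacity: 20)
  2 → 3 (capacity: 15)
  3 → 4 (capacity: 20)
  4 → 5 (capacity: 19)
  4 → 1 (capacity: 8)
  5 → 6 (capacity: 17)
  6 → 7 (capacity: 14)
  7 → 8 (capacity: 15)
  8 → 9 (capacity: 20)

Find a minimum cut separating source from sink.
Min cut value = 18, edges: (0,1)

Min cut value: 18
Partition: S = [0], T = [1, 2, 3, 4, 5, 6, 7, 8, 9]
Cut edges: (0,1)

By max-flow min-cut theorem, max flow = min cut = 18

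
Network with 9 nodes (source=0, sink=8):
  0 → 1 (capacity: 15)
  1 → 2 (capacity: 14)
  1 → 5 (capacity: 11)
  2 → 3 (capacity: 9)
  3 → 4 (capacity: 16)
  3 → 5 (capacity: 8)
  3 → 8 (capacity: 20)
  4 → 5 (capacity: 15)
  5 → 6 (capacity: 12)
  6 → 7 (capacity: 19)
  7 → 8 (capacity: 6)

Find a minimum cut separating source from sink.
Min cut value = 15, edges: (2,3), (7,8)

Min cut value: 15
Partition: S = [0, 1, 2, 4, 5, 6, 7], T = [3, 8]
Cut edges: (2,3), (7,8)

By max-flow min-cut theorem, max flow = min cut = 15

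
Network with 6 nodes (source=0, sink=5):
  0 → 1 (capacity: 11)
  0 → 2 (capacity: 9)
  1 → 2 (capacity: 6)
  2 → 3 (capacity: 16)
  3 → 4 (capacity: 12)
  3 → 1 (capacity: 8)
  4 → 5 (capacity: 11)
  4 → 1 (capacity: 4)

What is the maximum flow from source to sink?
Maximum flow = 11

Max flow: 11

Flow assignment:
  0 → 1: 5/11
  0 → 2: 6/9
  1 → 2: 6/6
  2 → 3: 12/16
  3 → 4: 12/12
  4 → 5: 11/11
  4 → 1: 1/4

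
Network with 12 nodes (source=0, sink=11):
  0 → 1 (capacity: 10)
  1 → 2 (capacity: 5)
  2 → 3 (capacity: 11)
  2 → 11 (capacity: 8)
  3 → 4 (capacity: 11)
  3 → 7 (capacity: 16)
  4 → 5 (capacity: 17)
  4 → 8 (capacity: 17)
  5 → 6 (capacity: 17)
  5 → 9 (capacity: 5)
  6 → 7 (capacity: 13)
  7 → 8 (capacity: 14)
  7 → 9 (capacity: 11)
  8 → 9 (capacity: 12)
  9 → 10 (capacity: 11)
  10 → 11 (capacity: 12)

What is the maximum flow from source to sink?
Maximum flow = 5

Max flow: 5

Flow assignment:
  0 → 1: 5/10
  1 → 2: 5/5
  2 → 11: 5/8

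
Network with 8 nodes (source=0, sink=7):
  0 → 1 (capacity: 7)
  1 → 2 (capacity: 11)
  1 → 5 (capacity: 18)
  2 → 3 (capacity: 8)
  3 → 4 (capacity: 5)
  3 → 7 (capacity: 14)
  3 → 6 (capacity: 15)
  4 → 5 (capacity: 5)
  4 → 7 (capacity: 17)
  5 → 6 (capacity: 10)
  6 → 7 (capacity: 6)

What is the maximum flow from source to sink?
Maximum flow = 7

Max flow: 7

Flow assignment:
  0 → 1: 7/7
  1 → 2: 7/11
  2 → 3: 7/8
  3 → 7: 7/14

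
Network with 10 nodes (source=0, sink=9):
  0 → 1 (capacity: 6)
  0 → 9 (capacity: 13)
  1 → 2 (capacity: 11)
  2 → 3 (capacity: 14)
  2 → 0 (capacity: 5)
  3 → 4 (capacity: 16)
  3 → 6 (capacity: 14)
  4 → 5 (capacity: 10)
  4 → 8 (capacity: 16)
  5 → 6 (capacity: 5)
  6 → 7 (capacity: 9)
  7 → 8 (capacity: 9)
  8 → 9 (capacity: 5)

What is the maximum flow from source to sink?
Maximum flow = 18

Max flow: 18

Flow assignment:
  0 → 1: 6/6
  0 → 9: 13/13
  1 → 2: 6/11
  2 → 3: 5/14
  2 → 0: 1/5
  3 → 4: 5/16
  4 → 8: 5/16
  8 → 9: 5/5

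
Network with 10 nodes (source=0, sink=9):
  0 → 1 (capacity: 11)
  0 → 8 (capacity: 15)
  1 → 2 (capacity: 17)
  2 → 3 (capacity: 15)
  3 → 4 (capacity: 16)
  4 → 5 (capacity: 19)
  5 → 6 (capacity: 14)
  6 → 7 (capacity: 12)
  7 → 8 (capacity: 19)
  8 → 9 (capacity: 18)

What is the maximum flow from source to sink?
Maximum flow = 18

Max flow: 18

Flow assignment:
  0 → 1: 11/11
  0 → 8: 7/15
  1 → 2: 11/17
  2 → 3: 11/15
  3 → 4: 11/16
  4 → 5: 11/19
  5 → 6: 11/14
  6 → 7: 11/12
  7 → 8: 11/19
  8 → 9: 18/18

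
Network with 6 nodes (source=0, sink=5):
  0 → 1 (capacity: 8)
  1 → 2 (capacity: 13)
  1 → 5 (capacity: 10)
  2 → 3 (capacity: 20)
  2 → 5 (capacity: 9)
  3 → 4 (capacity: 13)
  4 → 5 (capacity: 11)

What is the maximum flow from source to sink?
Maximum flow = 8

Max flow: 8

Flow assignment:
  0 → 1: 8/8
  1 → 5: 8/10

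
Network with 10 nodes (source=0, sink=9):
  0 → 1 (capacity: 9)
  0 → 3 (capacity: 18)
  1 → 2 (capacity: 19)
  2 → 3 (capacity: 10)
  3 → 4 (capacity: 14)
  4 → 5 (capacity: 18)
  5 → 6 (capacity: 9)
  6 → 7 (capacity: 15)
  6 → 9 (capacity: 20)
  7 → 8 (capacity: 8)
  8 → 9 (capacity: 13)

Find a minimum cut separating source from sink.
Min cut value = 9, edges: (5,6)

Min cut value: 9
Partition: S = [0, 1, 2, 3, 4, 5], T = [6, 7, 8, 9]
Cut edges: (5,6)

By max-flow min-cut theorem, max flow = min cut = 9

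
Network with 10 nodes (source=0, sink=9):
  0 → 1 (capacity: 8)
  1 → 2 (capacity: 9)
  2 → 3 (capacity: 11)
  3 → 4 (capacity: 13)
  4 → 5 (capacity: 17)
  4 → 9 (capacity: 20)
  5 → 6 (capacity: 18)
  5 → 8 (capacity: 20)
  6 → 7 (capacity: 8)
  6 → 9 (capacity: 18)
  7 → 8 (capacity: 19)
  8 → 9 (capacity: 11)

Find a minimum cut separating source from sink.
Min cut value = 8, edges: (0,1)

Min cut value: 8
Partition: S = [0], T = [1, 2, 3, 4, 5, 6, 7, 8, 9]
Cut edges: (0,1)

By max-flow min-cut theorem, max flow = min cut = 8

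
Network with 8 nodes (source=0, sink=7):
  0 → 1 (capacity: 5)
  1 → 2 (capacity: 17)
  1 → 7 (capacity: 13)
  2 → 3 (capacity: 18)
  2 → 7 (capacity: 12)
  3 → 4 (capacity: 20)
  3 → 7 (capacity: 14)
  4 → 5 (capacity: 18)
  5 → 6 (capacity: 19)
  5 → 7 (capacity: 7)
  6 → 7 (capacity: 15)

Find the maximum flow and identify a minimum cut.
Max flow = 5, Min cut edges: (0,1)

Maximum flow: 5
Minimum cut: (0,1)
Partition: S = [0], T = [1, 2, 3, 4, 5, 6, 7]

Max-flow min-cut theorem verified: both equal 5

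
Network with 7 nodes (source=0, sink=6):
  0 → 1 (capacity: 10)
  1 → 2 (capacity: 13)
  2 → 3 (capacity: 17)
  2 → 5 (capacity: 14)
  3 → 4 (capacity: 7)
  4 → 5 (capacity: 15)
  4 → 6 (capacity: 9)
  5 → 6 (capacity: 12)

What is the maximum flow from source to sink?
Maximum flow = 10

Max flow: 10

Flow assignment:
  0 → 1: 10/10
  1 → 2: 10/13
  2 → 5: 10/14
  5 → 6: 10/12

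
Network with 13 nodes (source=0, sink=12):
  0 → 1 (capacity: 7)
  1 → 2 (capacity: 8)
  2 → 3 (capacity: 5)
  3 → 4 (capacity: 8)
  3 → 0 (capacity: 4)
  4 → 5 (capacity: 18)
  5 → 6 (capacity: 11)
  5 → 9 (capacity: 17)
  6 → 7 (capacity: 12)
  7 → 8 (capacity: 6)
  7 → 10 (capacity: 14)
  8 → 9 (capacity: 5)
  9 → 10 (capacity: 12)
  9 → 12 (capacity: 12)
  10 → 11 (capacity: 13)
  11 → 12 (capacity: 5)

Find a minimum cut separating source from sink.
Min cut value = 5, edges: (2,3)

Min cut value: 5
Partition: S = [0, 1, 2], T = [3, 4, 5, 6, 7, 8, 9, 10, 11, 12]
Cut edges: (2,3)

By max-flow min-cut theorem, max flow = min cut = 5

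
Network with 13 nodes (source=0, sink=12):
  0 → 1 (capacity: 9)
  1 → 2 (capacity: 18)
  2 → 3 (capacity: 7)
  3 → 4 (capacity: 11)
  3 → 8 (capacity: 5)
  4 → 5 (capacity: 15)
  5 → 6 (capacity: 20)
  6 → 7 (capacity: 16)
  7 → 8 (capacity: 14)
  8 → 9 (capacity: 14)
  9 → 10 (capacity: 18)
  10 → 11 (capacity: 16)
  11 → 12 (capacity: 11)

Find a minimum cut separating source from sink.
Min cut value = 7, edges: (2,3)

Min cut value: 7
Partition: S = [0, 1, 2], T = [3, 4, 5, 6, 7, 8, 9, 10, 11, 12]
Cut edges: (2,3)

By max-flow min-cut theorem, max flow = min cut = 7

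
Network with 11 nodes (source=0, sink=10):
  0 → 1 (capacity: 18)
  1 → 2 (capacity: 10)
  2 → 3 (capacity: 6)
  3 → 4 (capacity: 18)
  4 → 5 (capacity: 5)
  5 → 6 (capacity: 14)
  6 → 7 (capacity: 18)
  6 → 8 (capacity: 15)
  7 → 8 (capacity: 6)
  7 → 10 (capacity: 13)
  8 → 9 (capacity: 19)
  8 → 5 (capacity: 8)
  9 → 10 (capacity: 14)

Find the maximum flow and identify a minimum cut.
Max flow = 5, Min cut edges: (4,5)

Maximum flow: 5
Minimum cut: (4,5)
Partition: S = [0, 1, 2, 3, 4], T = [5, 6, 7, 8, 9, 10]

Max-flow min-cut theorem verified: both equal 5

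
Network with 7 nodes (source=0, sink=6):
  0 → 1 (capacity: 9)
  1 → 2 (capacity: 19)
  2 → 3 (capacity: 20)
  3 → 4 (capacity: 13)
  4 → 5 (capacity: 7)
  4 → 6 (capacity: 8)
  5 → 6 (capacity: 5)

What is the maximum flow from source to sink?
Maximum flow = 9

Max flow: 9

Flow assignment:
  0 → 1: 9/9
  1 → 2: 9/19
  2 → 3: 9/20
  3 → 4: 9/13
  4 → 5: 1/7
  4 → 6: 8/8
  5 → 6: 1/5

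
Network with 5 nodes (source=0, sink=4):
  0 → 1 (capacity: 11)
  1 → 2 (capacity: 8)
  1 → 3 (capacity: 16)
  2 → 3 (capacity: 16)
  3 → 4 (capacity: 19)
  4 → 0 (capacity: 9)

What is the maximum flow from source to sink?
Maximum flow = 11

Max flow: 11

Flow assignment:
  0 → 1: 11/11
  1 → 3: 11/16
  3 → 4: 11/19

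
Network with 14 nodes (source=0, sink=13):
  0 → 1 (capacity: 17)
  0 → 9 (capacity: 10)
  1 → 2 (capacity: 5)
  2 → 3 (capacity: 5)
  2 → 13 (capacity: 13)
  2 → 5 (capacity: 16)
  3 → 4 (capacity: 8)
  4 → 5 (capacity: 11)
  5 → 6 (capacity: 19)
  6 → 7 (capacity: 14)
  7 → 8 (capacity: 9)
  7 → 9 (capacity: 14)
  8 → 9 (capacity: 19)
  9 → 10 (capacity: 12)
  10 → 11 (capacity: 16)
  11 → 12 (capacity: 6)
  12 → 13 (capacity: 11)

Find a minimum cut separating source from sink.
Min cut value = 11, edges: (1,2), (11,12)

Min cut value: 11
Partition: S = [0, 1, 3, 4, 5, 6, 7, 8, 9, 10, 11], T = [2, 12, 13]
Cut edges: (1,2), (11,12)

By max-flow min-cut theorem, max flow = min cut = 11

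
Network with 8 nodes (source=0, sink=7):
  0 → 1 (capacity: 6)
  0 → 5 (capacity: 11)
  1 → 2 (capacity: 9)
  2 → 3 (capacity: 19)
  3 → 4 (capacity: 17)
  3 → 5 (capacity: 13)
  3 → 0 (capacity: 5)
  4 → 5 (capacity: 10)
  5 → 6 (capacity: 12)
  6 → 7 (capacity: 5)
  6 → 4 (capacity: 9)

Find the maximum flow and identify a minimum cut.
Max flow = 5, Min cut edges: (6,7)

Maximum flow: 5
Minimum cut: (6,7)
Partition: S = [0, 1, 2, 3, 4, 5, 6], T = [7]

Max-flow min-cut theorem verified: both equal 5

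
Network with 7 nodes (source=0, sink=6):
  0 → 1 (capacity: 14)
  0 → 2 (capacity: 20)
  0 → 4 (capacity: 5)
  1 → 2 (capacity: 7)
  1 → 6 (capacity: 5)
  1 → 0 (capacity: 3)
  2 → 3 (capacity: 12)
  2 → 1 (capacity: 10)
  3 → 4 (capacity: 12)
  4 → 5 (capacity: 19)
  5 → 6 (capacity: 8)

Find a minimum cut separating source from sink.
Min cut value = 13, edges: (1,6), (5,6)

Min cut value: 13
Partition: S = [0, 1, 2, 3, 4, 5], T = [6]
Cut edges: (1,6), (5,6)

By max-flow min-cut theorem, max flow = min cut = 13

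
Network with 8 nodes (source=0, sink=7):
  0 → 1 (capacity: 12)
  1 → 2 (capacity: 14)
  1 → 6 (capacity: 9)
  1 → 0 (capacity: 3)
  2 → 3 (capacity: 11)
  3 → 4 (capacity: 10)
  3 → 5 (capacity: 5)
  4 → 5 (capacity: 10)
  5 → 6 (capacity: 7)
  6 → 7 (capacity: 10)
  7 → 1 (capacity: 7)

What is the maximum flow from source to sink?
Maximum flow = 10

Max flow: 10

Flow assignment:
  0 → 1: 10/12
  1 → 2: 3/14
  1 → 6: 7/9
  2 → 3: 3/11
  3 → 5: 3/5
  5 → 6: 3/7
  6 → 7: 10/10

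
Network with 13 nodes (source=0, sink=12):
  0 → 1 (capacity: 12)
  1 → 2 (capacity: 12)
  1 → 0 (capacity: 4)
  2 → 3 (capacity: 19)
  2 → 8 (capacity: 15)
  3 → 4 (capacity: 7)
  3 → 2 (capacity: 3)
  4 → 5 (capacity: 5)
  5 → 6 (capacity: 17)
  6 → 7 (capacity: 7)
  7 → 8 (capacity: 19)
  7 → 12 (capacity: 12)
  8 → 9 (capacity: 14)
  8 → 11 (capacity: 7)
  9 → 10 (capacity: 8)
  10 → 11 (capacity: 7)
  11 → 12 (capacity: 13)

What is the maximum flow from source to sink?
Maximum flow = 12

Max flow: 12

Flow assignment:
  0 → 1: 12/12
  1 → 2: 12/12
  2 → 3: 5/19
  2 → 8: 7/15
  3 → 4: 5/7
  4 → 5: 5/5
  5 → 6: 5/17
  6 → 7: 5/7
  7 → 12: 5/12
  8 → 11: 7/7
  11 → 12: 7/13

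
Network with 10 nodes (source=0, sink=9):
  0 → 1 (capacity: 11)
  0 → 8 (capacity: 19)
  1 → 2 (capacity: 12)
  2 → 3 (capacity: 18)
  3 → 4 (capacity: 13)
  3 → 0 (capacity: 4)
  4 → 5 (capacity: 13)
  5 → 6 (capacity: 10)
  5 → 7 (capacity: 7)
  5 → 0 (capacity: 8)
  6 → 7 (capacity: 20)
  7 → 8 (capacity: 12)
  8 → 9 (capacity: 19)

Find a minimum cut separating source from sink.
Min cut value = 19, edges: (8,9)

Min cut value: 19
Partition: S = [0, 1, 2, 3, 4, 5, 6, 7, 8], T = [9]
Cut edges: (8,9)

By max-flow min-cut theorem, max flow = min cut = 19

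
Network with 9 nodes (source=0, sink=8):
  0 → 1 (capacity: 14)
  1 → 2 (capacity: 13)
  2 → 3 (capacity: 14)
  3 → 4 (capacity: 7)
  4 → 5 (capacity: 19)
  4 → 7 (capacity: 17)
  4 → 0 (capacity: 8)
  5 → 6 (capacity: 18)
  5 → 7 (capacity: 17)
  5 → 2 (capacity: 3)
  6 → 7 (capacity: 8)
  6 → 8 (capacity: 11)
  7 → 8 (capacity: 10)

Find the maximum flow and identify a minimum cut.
Max flow = 7, Min cut edges: (3,4)

Maximum flow: 7
Minimum cut: (3,4)
Partition: S = [0, 1, 2, 3], T = [4, 5, 6, 7, 8]

Max-flow min-cut theorem verified: both equal 7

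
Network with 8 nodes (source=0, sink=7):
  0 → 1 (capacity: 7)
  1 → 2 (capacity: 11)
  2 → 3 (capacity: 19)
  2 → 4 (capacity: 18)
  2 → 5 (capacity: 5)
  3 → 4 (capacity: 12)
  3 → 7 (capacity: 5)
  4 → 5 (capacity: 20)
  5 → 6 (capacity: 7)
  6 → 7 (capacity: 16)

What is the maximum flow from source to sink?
Maximum flow = 7

Max flow: 7

Flow assignment:
  0 → 1: 7/7
  1 → 2: 7/11
  2 → 3: 5/19
  2 → 5: 2/5
  3 → 7: 5/5
  5 → 6: 2/7
  6 → 7: 2/16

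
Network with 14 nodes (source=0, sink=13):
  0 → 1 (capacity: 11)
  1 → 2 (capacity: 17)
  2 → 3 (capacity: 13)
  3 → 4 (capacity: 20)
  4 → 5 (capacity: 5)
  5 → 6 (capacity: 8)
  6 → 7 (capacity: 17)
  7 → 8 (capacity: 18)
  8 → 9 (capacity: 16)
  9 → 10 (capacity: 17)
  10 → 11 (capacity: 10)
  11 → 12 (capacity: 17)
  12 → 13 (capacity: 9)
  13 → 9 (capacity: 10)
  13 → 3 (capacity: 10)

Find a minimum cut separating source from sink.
Min cut value = 5, edges: (4,5)

Min cut value: 5
Partition: S = [0, 1, 2, 3, 4], T = [5, 6, 7, 8, 9, 10, 11, 12, 13]
Cut edges: (4,5)

By max-flow min-cut theorem, max flow = min cut = 5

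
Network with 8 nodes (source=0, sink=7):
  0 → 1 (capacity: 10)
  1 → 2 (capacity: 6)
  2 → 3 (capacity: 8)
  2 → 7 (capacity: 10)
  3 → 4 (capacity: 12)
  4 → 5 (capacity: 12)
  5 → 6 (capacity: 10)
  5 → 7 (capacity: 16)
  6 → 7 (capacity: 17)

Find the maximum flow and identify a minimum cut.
Max flow = 6, Min cut edges: (1,2)

Maximum flow: 6
Minimum cut: (1,2)
Partition: S = [0, 1], T = [2, 3, 4, 5, 6, 7]

Max-flow min-cut theorem verified: both equal 6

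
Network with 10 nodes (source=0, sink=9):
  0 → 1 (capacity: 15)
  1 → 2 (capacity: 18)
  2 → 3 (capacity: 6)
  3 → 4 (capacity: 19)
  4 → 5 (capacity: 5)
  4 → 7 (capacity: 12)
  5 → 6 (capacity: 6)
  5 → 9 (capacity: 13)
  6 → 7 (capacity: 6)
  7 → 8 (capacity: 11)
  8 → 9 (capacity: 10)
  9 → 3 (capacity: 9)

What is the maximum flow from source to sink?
Maximum flow = 6

Max flow: 6

Flow assignment:
  0 → 1: 6/15
  1 → 2: 6/18
  2 → 3: 6/6
  3 → 4: 6/19
  4 → 5: 5/5
  4 → 7: 1/12
  5 → 9: 5/13
  7 → 8: 1/11
  8 → 9: 1/10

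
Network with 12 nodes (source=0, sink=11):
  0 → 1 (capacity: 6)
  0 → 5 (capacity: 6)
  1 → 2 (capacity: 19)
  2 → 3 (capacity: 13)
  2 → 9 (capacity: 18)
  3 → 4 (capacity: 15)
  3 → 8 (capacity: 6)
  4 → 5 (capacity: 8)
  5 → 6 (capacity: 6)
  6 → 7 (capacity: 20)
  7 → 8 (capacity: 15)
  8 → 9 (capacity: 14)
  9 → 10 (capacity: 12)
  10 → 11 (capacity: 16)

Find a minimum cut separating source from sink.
Min cut value = 12, edges: (9,10)

Min cut value: 12
Partition: S = [0, 1, 2, 3, 4, 5, 6, 7, 8, 9], T = [10, 11]
Cut edges: (9,10)

By max-flow min-cut theorem, max flow = min cut = 12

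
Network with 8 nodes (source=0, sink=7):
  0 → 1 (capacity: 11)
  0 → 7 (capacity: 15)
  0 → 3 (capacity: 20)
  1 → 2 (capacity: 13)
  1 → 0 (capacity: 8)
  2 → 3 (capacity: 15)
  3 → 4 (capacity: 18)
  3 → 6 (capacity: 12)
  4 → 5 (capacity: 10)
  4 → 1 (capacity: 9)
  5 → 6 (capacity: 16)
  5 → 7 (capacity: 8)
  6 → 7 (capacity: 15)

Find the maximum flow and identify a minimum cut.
Max flow = 37, Min cut edges: (0,7), (3,6), (4,5)

Maximum flow: 37
Minimum cut: (0,7), (3,6), (4,5)
Partition: S = [0, 1, 2, 3, 4], T = [5, 6, 7]

Max-flow min-cut theorem verified: both equal 37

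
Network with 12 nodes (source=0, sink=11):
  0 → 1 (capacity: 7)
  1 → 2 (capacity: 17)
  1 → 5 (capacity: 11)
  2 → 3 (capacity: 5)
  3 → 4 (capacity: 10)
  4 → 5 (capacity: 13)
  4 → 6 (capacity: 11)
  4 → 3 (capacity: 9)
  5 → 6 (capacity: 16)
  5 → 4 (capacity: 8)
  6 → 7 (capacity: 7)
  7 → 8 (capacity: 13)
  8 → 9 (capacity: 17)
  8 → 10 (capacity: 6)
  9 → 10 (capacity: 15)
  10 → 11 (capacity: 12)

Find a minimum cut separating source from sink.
Min cut value = 7, edges: (6,7)

Min cut value: 7
Partition: S = [0, 1, 2, 3, 4, 5, 6], T = [7, 8, 9, 10, 11]
Cut edges: (6,7)

By max-flow min-cut theorem, max flow = min cut = 7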